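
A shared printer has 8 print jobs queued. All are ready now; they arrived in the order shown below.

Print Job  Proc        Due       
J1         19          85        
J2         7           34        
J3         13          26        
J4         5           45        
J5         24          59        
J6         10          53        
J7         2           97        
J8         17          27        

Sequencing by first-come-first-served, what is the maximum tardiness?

70

FIFO (arrival order): J1 J2 J3 J4 J5 J6 J7 J8.
J1: 0→19, due 85, tardiness 0
J2: 19→26, due 34, tardiness 0
J3: 26→39, due 26, tardiness 13
J4: 39→44, due 45, tardiness 0
J5: 44→68, due 59, tardiness 9
J6: 68→78, due 53, tardiness 25
J7: 78→80, due 97, tardiness 0
J8: 80→97, due 27, tardiness 70
Maximum = 70.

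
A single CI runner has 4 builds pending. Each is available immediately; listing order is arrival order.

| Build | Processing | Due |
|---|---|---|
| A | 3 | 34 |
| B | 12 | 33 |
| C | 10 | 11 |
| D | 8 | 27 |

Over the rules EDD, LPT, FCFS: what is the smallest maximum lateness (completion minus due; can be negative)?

EDD (increasing due date): C D B A.
C: 0→10, due 11, lateness -1
D: 10→18, due 27, lateness -9
B: 18→30, due 33, lateness -3
A: 30→33, due 34, lateness -1
Maximum = -1.
LPT (decreasing processing time): B C D A.
B: 0→12, due 33, lateness -21
C: 12→22, due 11, lateness 11
D: 22→30, due 27, lateness 3
A: 30→33, due 34, lateness -1
Maximum = 11.
FIFO (arrival order): A B C D.
A: 0→3, due 34, lateness -31
B: 3→15, due 33, lateness -18
C: 15→25, due 11, lateness 14
D: 25→33, due 27, lateness 6
Maximum = 14.
EDD -1, LPT 11, FIFO 14 → minimum -1.

-1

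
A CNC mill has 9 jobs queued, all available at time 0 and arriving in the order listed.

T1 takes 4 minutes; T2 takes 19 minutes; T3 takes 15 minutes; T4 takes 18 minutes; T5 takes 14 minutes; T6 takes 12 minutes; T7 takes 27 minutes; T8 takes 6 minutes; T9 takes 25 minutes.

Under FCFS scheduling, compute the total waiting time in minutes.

FIFO (arrival order): T1 T2 T3 T4 T5 T6 T7 T8 T9.
T1: waits 0, runs 0→4
T2: waits 4, runs 4→23
T3: waits 23, runs 23→38
T4: waits 38, runs 38→56
T5: waits 56, runs 56→70
T6: waits 70, runs 70→82
T7: waits 82, runs 82→109
T8: waits 109, runs 109→115
T9: waits 115, runs 115→140
Sum = 0+4+23+38+56+70+82+109+115 = 497.

497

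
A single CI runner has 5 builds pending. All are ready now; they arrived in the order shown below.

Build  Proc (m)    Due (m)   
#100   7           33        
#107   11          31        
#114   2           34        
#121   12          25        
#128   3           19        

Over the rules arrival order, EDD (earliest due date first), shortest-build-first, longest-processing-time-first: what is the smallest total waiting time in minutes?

42

FIFO (arrival order): #100 #107 #114 #121 #128.
#100: waits 0, runs 0→7
#107: waits 7, runs 7→18
#114: waits 18, runs 18→20
#121: waits 20, runs 20→32
#128: waits 32, runs 32→35
Sum = 0+7+18+20+32 = 77.
EDD (increasing due date): #128 #121 #107 #100 #114.
#128: waits 0, runs 0→3
#121: waits 3, runs 3→15
#107: waits 15, runs 15→26
#100: waits 26, runs 26→33
#114: waits 33, runs 33→35
Sum = 0+3+15+26+33 = 77.
SPT (increasing processing time): #114 #128 #100 #107 #121.
#114: waits 0, runs 0→2
#128: waits 2, runs 2→5
#100: waits 5, runs 5→12
#107: waits 12, runs 12→23
#121: waits 23, runs 23→35
Sum = 0+2+5+12+23 = 42.
LPT (decreasing processing time): #121 #107 #100 #128 #114.
#121: waits 0, runs 0→12
#107: waits 12, runs 12→23
#100: waits 23, runs 23→30
#128: waits 30, runs 30→33
#114: waits 33, runs 33→35
Sum = 0+12+23+30+33 = 98.
FIFO 77, EDD 77, SPT 42, LPT 98 → minimum 42.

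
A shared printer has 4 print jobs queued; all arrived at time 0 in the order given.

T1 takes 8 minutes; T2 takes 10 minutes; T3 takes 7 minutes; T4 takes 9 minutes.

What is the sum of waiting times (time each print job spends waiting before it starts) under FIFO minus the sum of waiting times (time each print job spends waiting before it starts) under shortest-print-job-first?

5

FIFO (arrival order): T1 T2 T3 T4.
T1: waits 0, runs 0→8
T2: waits 8, runs 8→18
T3: waits 18, runs 18→25
T4: waits 25, runs 25→34
Sum = 0+8+18+25 = 51.
SPT (increasing processing time): T3 T1 T4 T2.
T3: waits 0, runs 0→7
T1: waits 7, runs 7→15
T4: waits 15, runs 15→24
T2: waits 24, runs 24→34
Sum = 0+7+15+24 = 46.
Difference = 51 − 46 = 5.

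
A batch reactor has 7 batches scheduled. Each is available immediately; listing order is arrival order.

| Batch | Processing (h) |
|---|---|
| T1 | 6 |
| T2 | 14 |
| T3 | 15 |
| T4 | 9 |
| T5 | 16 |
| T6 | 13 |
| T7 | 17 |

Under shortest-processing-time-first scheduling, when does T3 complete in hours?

SPT (increasing processing time): T1 T4 T6 T2 T3 T5 T7.
T1: 0→6
T4: 6→15
T6: 15→28
T2: 28→42
T3: 42→57

57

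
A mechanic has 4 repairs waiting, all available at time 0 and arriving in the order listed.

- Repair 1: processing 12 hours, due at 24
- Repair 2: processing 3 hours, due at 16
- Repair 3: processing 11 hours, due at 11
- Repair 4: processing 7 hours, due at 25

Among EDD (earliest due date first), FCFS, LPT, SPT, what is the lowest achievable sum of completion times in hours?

67

EDD (increasing due date): Repair 3 Repair 2 Repair 1 Repair 4.
Repair 3: 0→11
Repair 2: 11→14
Repair 1: 14→26
Repair 4: 26→33
Sum = 11+14+26+33 = 84.
FIFO (arrival order): Repair 1 Repair 2 Repair 3 Repair 4.
Repair 1: 0→12
Repair 2: 12→15
Repair 3: 15→26
Repair 4: 26→33
Sum = 12+15+26+33 = 86.
LPT (decreasing processing time): Repair 1 Repair 3 Repair 4 Repair 2.
Repair 1: 0→12
Repair 3: 12→23
Repair 4: 23→30
Repair 2: 30→33
Sum = 12+23+30+33 = 98.
SPT (increasing processing time): Repair 2 Repair 4 Repair 3 Repair 1.
Repair 2: 0→3
Repair 4: 3→10
Repair 3: 10→21
Repair 1: 21→33
Sum = 3+10+21+33 = 67.
EDD 84, FIFO 86, LPT 98, SPT 67 → minimum 67.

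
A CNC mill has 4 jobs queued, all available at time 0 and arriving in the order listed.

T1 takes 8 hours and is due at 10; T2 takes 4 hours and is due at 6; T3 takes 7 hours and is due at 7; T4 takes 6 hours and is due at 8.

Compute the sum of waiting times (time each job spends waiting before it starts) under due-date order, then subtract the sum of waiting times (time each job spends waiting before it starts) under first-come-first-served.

-7

EDD (increasing due date): T2 T3 T4 T1.
T2: waits 0, runs 0→4
T3: waits 4, runs 4→11
T4: waits 11, runs 11→17
T1: waits 17, runs 17→25
Sum = 0+4+11+17 = 32.
FIFO (arrival order): T1 T2 T3 T4.
T1: waits 0, runs 0→8
T2: waits 8, runs 8→12
T3: waits 12, runs 12→19
T4: waits 19, runs 19→25
Sum = 0+8+12+19 = 39.
Difference = 32 − 39 = -7.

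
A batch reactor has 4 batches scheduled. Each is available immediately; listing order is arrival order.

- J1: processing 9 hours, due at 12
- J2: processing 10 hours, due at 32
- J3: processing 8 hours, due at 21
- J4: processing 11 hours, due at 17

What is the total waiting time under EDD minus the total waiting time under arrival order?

EDD (increasing due date): J1 J4 J3 J2.
J1: waits 0, runs 0→9
J4: waits 9, runs 9→20
J3: waits 20, runs 20→28
J2: waits 28, runs 28→38
Sum = 0+9+20+28 = 57.
FIFO (arrival order): J1 J2 J3 J4.
J1: waits 0, runs 0→9
J2: waits 9, runs 9→19
J3: waits 19, runs 19→27
J4: waits 27, runs 27→38
Sum = 0+9+19+27 = 55.
Difference = 57 − 55 = 2.

2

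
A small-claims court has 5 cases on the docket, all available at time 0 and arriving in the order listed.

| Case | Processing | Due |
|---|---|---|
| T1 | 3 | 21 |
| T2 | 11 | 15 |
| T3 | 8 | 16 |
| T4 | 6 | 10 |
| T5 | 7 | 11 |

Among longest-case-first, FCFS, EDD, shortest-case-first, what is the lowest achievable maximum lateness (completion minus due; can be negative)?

16

LPT (decreasing processing time): T2 T3 T5 T4 T1.
T2: 0→11, due 15, lateness -4
T3: 11→19, due 16, lateness 3
T5: 19→26, due 11, lateness 15
T4: 26→32, due 10, lateness 22
T1: 32→35, due 21, lateness 14
Maximum = 22.
FIFO (arrival order): T1 T2 T3 T4 T5.
T1: 0→3, due 21, lateness -18
T2: 3→14, due 15, lateness -1
T3: 14→22, due 16, lateness 6
T4: 22→28, due 10, lateness 18
T5: 28→35, due 11, lateness 24
Maximum = 24.
EDD (increasing due date): T4 T5 T2 T3 T1.
T4: 0→6, due 10, lateness -4
T5: 6→13, due 11, lateness 2
T2: 13→24, due 15, lateness 9
T3: 24→32, due 16, lateness 16
T1: 32→35, due 21, lateness 14
Maximum = 16.
SPT (increasing processing time): T1 T4 T5 T3 T2.
T1: 0→3, due 21, lateness -18
T4: 3→9, due 10, lateness -1
T5: 9→16, due 11, lateness 5
T3: 16→24, due 16, lateness 8
T2: 24→35, due 15, lateness 20
Maximum = 20.
LPT 22, FIFO 24, EDD 16, SPT 20 → minimum 16.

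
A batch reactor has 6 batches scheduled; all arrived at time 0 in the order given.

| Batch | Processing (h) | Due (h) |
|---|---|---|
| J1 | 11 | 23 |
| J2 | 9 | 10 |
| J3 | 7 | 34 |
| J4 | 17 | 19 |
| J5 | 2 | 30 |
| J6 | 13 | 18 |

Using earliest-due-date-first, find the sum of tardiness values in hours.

98

EDD (increasing due date): J2 J6 J4 J1 J5 J3.
J2: 0→9, due 10, tardiness 0
J6: 9→22, due 18, tardiness 4
J4: 22→39, due 19, tardiness 20
J1: 39→50, due 23, tardiness 27
J5: 50→52, due 30, tardiness 22
J3: 52→59, due 34, tardiness 25
Sum = 0+4+20+27+22+25 = 98.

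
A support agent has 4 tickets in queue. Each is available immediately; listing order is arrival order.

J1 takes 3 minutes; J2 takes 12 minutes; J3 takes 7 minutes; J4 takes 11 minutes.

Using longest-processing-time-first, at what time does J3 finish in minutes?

30

LPT (decreasing processing time): J2 J4 J3 J1.
J2: 0→12
J4: 12→23
J3: 23→30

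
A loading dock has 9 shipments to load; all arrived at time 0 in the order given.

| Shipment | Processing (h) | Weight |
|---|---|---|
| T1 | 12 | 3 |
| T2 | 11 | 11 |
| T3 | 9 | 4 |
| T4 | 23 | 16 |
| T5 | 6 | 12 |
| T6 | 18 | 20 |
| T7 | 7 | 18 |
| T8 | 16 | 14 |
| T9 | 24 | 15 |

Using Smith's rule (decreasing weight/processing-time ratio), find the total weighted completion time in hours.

5881

WSPT (decreasing weight/processing-time ratio): T7 T5 T6 T2 T8 T4 T9 T3 T1.
T7: finishes 7, weight 18, w·C = 126
T5: finishes 13, weight 12, w·C = 156
T6: finishes 31, weight 20, w·C = 620
T2: finishes 42, weight 11, w·C = 462
T8: finishes 58, weight 14, w·C = 812
T4: finishes 81, weight 16, w·C = 1296
T9: finishes 105, weight 15, w·C = 1575
T3: finishes 114, weight 4, w·C = 456
T1: finishes 126, weight 3, w·C = 378
Sum = 126+156+620+462+812+1296+1575+456+378 = 5881.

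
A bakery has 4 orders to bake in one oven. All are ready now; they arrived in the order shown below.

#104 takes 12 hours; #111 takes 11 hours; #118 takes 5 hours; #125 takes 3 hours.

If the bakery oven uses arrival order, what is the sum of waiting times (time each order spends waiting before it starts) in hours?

63

FIFO (arrival order): #104 #111 #118 #125.
#104: waits 0, runs 0→12
#111: waits 12, runs 12→23
#118: waits 23, runs 23→28
#125: waits 28, runs 28→31
Sum = 0+12+23+28 = 63.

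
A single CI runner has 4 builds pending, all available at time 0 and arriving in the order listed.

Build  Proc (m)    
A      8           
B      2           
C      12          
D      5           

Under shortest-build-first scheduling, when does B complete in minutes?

2

SPT (increasing processing time): B D A C.
B: 0→2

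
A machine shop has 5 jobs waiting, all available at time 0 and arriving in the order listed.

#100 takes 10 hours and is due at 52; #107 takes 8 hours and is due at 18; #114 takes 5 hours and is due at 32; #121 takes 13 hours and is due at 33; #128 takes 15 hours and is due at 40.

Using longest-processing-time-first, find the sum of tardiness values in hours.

LPT (decreasing processing time): #128 #121 #100 #107 #114.
#128: 0→15, due 40, tardiness 0
#121: 15→28, due 33, tardiness 0
#100: 28→38, due 52, tardiness 0
#107: 38→46, due 18, tardiness 28
#114: 46→51, due 32, tardiness 19
Sum = 0+0+0+28+19 = 47.

47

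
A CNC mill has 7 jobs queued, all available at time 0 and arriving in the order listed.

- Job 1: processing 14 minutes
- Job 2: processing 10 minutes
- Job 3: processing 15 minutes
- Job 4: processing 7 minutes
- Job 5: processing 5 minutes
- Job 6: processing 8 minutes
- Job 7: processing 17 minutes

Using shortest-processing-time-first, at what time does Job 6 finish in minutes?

SPT (increasing processing time): Job 5 Job 4 Job 6 Job 2 Job 1 Job 3 Job 7.
Job 5: 0→5
Job 4: 5→12
Job 6: 12→20

20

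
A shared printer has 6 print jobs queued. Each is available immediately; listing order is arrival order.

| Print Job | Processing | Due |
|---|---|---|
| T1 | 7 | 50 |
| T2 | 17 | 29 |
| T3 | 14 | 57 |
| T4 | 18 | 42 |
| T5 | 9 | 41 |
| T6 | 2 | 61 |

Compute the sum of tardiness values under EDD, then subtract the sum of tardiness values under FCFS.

EDD (increasing due date): T2 T5 T4 T1 T3 T6.
T2: 0→17, due 29, tardiness 0
T5: 17→26, due 41, tardiness 0
T4: 26→44, due 42, tardiness 2
T1: 44→51, due 50, tardiness 1
T3: 51→65, due 57, tardiness 8
T6: 65→67, due 61, tardiness 6
Sum = 0+0+2+1+8+6 = 17.
FIFO (arrival order): T1 T2 T3 T4 T5 T6.
T1: 0→7, due 50, tardiness 0
T2: 7→24, due 29, tardiness 0
T3: 24→38, due 57, tardiness 0
T4: 38→56, due 42, tardiness 14
T5: 56→65, due 41, tardiness 24
T6: 65→67, due 61, tardiness 6
Sum = 0+0+0+14+24+6 = 44.
Difference = 17 − 44 = -27.

-27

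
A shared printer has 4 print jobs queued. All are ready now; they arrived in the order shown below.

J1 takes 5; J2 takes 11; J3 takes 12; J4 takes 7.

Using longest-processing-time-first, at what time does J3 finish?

12

LPT (decreasing processing time): J3 J2 J4 J1.
J3: 0→12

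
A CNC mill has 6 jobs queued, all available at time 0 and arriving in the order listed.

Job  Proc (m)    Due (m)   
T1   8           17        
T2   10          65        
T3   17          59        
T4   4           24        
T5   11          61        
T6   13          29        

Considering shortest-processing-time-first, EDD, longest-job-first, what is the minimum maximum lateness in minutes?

SPT (increasing processing time): T4 T1 T2 T5 T6 T3.
T4: 0→4, due 24, lateness -20
T1: 4→12, due 17, lateness -5
T2: 12→22, due 65, lateness -43
T5: 22→33, due 61, lateness -28
T6: 33→46, due 29, lateness 17
T3: 46→63, due 59, lateness 4
Maximum = 17.
EDD (increasing due date): T1 T4 T6 T3 T5 T2.
T1: 0→8, due 17, lateness -9
T4: 8→12, due 24, lateness -12
T6: 12→25, due 29, lateness -4
T3: 25→42, due 59, lateness -17
T5: 42→53, due 61, lateness -8
T2: 53→63, due 65, lateness -2
Maximum = -2.
LPT (decreasing processing time): T3 T6 T5 T2 T1 T4.
T3: 0→17, due 59, lateness -42
T6: 17→30, due 29, lateness 1
T5: 30→41, due 61, lateness -20
T2: 41→51, due 65, lateness -14
T1: 51→59, due 17, lateness 42
T4: 59→63, due 24, lateness 39
Maximum = 42.
SPT 17, EDD -2, LPT 42 → minimum -2.

-2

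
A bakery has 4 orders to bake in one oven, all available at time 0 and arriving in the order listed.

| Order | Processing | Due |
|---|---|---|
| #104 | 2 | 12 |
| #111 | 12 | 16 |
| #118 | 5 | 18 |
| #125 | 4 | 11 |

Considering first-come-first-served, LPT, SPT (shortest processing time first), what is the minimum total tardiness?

FIFO (arrival order): #104 #111 #118 #125.
#104: 0→2, due 12, tardiness 0
#111: 2→14, due 16, tardiness 0
#118: 14→19, due 18, tardiness 1
#125: 19→23, due 11, tardiness 12
Sum = 0+0+1+12 = 13.
LPT (decreasing processing time): #111 #118 #125 #104.
#111: 0→12, due 16, tardiness 0
#118: 12→17, due 18, tardiness 0
#125: 17→21, due 11, tardiness 10
#104: 21→23, due 12, tardiness 11
Sum = 0+0+10+11 = 21.
SPT (increasing processing time): #104 #125 #118 #111.
#104: 0→2, due 12, tardiness 0
#125: 2→6, due 11, tardiness 0
#118: 6→11, due 18, tardiness 0
#111: 11→23, due 16, tardiness 7
Sum = 0+0+0+7 = 7.
FIFO 13, LPT 21, SPT 7 → minimum 7.

7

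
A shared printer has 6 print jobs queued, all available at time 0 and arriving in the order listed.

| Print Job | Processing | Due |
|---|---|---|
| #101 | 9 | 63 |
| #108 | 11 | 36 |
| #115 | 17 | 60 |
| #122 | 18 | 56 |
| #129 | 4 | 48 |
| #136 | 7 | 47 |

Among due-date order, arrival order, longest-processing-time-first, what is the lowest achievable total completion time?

214

EDD (increasing due date): #108 #136 #129 #122 #115 #101.
#108: 0→11
#136: 11→18
#129: 18→22
#122: 22→40
#115: 40→57
#101: 57→66
Sum = 11+18+22+40+57+66 = 214.
FIFO (arrival order): #101 #108 #115 #122 #129 #136.
#101: 0→9
#108: 9→20
#115: 20→37
#122: 37→55
#129: 55→59
#136: 59→66
Sum = 9+20+37+55+59+66 = 246.
LPT (decreasing processing time): #122 #115 #108 #101 #136 #129.
#122: 0→18
#115: 18→35
#108: 35→46
#101: 46→55
#136: 55→62
#129: 62→66
Sum = 18+35+46+55+62+66 = 282.
EDD 214, FIFO 246, LPT 282 → minimum 214.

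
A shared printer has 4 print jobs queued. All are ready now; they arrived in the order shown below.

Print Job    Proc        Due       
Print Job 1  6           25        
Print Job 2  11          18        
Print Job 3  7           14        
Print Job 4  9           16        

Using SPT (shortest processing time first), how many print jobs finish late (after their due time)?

2

SPT (increasing processing time): Print Job 1 Print Job 3 Print Job 4 Print Job 2.
Print Job 1: 0→6, due 25, tardiness 0
Print Job 3: 6→13, due 14, tardiness 0
Print Job 4: 13→22, due 16, tardiness 6
Print Job 2: 22→33, due 18, tardiness 15
Late print jobs: 2.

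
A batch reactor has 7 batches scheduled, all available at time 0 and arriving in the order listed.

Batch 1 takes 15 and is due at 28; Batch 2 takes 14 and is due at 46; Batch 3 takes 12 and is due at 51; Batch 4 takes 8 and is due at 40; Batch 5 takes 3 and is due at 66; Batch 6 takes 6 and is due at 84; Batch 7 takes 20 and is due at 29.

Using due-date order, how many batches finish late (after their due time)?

EDD (increasing due date): Batch 1 Batch 7 Batch 4 Batch 2 Batch 3 Batch 5 Batch 6.
Batch 1: 0→15, due 28, tardiness 0
Batch 7: 15→35, due 29, tardiness 6
Batch 4: 35→43, due 40, tardiness 3
Batch 2: 43→57, due 46, tardiness 11
Batch 3: 57→69, due 51, tardiness 18
Batch 5: 69→72, due 66, tardiness 6
Batch 6: 72→78, due 84, tardiness 0
Late batches: 5.

5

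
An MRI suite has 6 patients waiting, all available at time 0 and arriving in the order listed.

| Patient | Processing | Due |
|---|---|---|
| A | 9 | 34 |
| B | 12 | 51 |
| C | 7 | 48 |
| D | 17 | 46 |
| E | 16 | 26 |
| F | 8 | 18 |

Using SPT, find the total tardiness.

49

SPT (increasing processing time): C F A B E D.
C: 0→7, due 48, tardiness 0
F: 7→15, due 18, tardiness 0
A: 15→24, due 34, tardiness 0
B: 24→36, due 51, tardiness 0
E: 36→52, due 26, tardiness 26
D: 52→69, due 46, tardiness 23
Sum = 0+0+0+0+26+23 = 49.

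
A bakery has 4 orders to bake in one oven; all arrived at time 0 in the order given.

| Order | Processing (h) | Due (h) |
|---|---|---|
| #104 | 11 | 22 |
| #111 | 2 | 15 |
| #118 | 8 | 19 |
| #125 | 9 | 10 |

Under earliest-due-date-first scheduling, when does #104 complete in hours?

30

EDD (increasing due date): #125 #111 #118 #104.
#125: 0→9
#111: 9→11
#118: 11→19
#104: 19→30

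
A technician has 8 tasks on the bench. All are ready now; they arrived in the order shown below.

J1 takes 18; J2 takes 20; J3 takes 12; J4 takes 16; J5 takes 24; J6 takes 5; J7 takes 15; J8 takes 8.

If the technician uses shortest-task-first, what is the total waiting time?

SPT (increasing processing time): J6 J8 J3 J7 J4 J1 J2 J5.
J6: waits 0, runs 0→5
J8: waits 5, runs 5→13
J3: waits 13, runs 13→25
J7: waits 25, runs 25→40
J4: waits 40, runs 40→56
J1: waits 56, runs 56→74
J2: waits 74, runs 74→94
J5: waits 94, runs 94→118
Sum = 0+5+13+25+40+56+74+94 = 307.

307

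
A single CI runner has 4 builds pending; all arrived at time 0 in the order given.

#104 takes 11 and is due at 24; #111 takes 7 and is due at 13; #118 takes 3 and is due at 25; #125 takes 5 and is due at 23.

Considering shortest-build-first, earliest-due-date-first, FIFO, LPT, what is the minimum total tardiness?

1

SPT (increasing processing time): #118 #125 #111 #104.
#118: 0→3, due 25, tardiness 0
#125: 3→8, due 23, tardiness 0
#111: 8→15, due 13, tardiness 2
#104: 15→26, due 24, tardiness 2
Sum = 0+0+2+2 = 4.
EDD (increasing due date): #111 #125 #104 #118.
#111: 0→7, due 13, tardiness 0
#125: 7→12, due 23, tardiness 0
#104: 12→23, due 24, tardiness 0
#118: 23→26, due 25, tardiness 1
Sum = 0+0+0+1 = 1.
FIFO (arrival order): #104 #111 #118 #125.
#104: 0→11, due 24, tardiness 0
#111: 11→18, due 13, tardiness 5
#118: 18→21, due 25, tardiness 0
#125: 21→26, due 23, tardiness 3
Sum = 0+5+0+3 = 8.
LPT (decreasing processing time): #104 #111 #125 #118.
#104: 0→11, due 24, tardiness 0
#111: 11→18, due 13, tardiness 5
#125: 18→23, due 23, tardiness 0
#118: 23→26, due 25, tardiness 1
Sum = 0+5+0+1 = 6.
SPT 4, EDD 1, FIFO 8, LPT 6 → minimum 1.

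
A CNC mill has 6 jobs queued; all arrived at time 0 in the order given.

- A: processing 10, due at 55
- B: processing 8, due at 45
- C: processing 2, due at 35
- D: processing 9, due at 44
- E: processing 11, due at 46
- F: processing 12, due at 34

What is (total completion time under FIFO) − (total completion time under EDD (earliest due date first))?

FIFO (arrival order): A B C D E F.
A: 0→10
B: 10→18
C: 18→20
D: 20→29
E: 29→40
F: 40→52
Sum = 10+18+20+29+40+52 = 169.
EDD (increasing due date): F C D B E A.
F: 0→12
C: 12→14
D: 14→23
B: 23→31
E: 31→42
A: 42→52
Sum = 12+14+23+31+42+52 = 174.
Difference = 169 − 174 = -5.

-5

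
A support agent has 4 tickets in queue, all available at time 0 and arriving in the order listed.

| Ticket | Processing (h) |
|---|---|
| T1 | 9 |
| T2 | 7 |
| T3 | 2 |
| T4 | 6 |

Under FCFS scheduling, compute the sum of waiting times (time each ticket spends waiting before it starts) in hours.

43

FIFO (arrival order): T1 T2 T3 T4.
T1: waits 0, runs 0→9
T2: waits 9, runs 9→16
T3: waits 16, runs 16→18
T4: waits 18, runs 18→24
Sum = 0+9+16+18 = 43.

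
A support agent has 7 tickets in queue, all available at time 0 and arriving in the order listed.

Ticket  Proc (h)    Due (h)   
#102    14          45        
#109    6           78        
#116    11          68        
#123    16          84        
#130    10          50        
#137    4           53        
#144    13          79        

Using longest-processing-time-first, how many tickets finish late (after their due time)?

LPT (decreasing processing time): #123 #102 #144 #116 #130 #109 #137.
#123: 0→16, due 84, tardiness 0
#102: 16→30, due 45, tardiness 0
#144: 30→43, due 79, tardiness 0
#116: 43→54, due 68, tardiness 0
#130: 54→64, due 50, tardiness 14
#109: 64→70, due 78, tardiness 0
#137: 70→74, due 53, tardiness 21
Late tickets: 2.

2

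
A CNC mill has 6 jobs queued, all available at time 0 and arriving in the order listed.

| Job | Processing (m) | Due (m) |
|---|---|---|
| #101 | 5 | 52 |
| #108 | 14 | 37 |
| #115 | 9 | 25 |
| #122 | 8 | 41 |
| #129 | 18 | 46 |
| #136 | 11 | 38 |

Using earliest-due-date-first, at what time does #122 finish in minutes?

EDD (increasing due date): #115 #108 #136 #122 #129 #101.
#115: 0→9
#108: 9→23
#136: 23→34
#122: 34→42

42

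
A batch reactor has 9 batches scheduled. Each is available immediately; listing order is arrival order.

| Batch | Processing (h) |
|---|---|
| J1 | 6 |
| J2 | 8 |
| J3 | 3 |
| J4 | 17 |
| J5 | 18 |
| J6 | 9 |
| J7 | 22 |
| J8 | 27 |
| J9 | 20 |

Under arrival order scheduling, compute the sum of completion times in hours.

FIFO (arrival order): J1 J2 J3 J4 J5 J6 J7 J8 J9.
J1: 0→6
J2: 6→14
J3: 14→17
J4: 17→34
J5: 34→52
J6: 52→61
J7: 61→83
J8: 83→110
J9: 110→130
Sum = 6+14+17+34+52+61+83+110+130 = 507.

507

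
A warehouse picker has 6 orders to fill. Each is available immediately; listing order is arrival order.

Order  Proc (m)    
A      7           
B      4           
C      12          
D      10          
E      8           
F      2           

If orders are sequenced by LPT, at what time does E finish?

30

LPT (decreasing processing time): C D E A B F.
C: 0→12
D: 12→22
E: 22→30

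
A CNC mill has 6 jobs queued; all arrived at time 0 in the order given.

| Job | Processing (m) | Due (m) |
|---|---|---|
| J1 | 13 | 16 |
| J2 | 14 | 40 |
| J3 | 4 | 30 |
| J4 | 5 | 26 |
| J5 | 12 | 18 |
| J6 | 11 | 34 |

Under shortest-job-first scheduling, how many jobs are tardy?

3

SPT (increasing processing time): J3 J4 J6 J5 J1 J2.
J3: 0→4, due 30, tardiness 0
J4: 4→9, due 26, tardiness 0
J6: 9→20, due 34, tardiness 0
J5: 20→32, due 18, tardiness 14
J1: 32→45, due 16, tardiness 29
J2: 45→59, due 40, tardiness 19
Late jobs: 3.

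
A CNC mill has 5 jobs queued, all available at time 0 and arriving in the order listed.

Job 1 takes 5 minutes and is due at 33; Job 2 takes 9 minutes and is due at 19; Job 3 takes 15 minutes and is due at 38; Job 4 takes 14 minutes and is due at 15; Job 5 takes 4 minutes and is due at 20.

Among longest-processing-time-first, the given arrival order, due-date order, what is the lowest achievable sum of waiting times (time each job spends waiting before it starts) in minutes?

LPT (decreasing processing time): Job 3 Job 4 Job 2 Job 1 Job 5.
Job 3: waits 0, runs 0→15
Job 4: waits 15, runs 15→29
Job 2: waits 29, runs 29→38
Job 1: waits 38, runs 38→43
Job 5: waits 43, runs 43→47
Sum = 0+15+29+38+43 = 125.
FIFO (arrival order): Job 1 Job 2 Job 3 Job 4 Job 5.
Job 1: waits 0, runs 0→5
Job 2: waits 5, runs 5→14
Job 3: waits 14, runs 14→29
Job 4: waits 29, runs 29→43
Job 5: waits 43, runs 43→47
Sum = 0+5+14+29+43 = 91.
EDD (increasing due date): Job 4 Job 2 Job 5 Job 1 Job 3.
Job 4: waits 0, runs 0→14
Job 2: waits 14, runs 14→23
Job 5: waits 23, runs 23→27
Job 1: waits 27, runs 27→32
Job 3: waits 32, runs 32→47
Sum = 0+14+23+27+32 = 96.
LPT 125, FIFO 91, EDD 96 → minimum 91.

91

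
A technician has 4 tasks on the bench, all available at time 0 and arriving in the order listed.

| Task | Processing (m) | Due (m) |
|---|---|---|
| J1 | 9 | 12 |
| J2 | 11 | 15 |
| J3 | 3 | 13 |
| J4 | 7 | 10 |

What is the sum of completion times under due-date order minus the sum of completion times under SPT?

EDD (increasing due date): J4 J1 J3 J2.
J4: 0→7
J1: 7→16
J3: 16→19
J2: 19→30
Sum = 7+16+19+30 = 72.
SPT (increasing processing time): J3 J4 J1 J2.
J3: 0→3
J4: 3→10
J1: 10→19
J2: 19→30
Sum = 3+10+19+30 = 62.
Difference = 72 − 62 = 10.

10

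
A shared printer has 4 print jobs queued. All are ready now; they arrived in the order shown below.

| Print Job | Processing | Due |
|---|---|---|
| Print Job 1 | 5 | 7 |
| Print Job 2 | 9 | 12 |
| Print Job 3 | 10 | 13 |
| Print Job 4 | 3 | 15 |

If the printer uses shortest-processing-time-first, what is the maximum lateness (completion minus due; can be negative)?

14

SPT (increasing processing time): Print Job 4 Print Job 1 Print Job 2 Print Job 3.
Print Job 4: 0→3, due 15, lateness -12
Print Job 1: 3→8, due 7, lateness 1
Print Job 2: 8→17, due 12, lateness 5
Print Job 3: 17→27, due 13, lateness 14
Maximum = 14.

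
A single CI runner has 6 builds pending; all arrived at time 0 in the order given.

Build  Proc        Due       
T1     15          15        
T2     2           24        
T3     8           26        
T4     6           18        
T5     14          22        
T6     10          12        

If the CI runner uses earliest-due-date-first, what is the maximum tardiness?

EDD (increasing due date): T6 T1 T4 T5 T2 T3.
T6: 0→10, due 12, tardiness 0
T1: 10→25, due 15, tardiness 10
T4: 25→31, due 18, tardiness 13
T5: 31→45, due 22, tardiness 23
T2: 45→47, due 24, tardiness 23
T3: 47→55, due 26, tardiness 29
Maximum = 29.

29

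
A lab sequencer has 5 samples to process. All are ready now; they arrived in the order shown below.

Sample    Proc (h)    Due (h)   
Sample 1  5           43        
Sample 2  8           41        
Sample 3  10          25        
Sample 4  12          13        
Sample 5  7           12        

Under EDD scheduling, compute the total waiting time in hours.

EDD (increasing due date): Sample 5 Sample 4 Sample 3 Sample 2 Sample 1.
Sample 5: waits 0, runs 0→7
Sample 4: waits 7, runs 7→19
Sample 3: waits 19, runs 19→29
Sample 2: waits 29, runs 29→37
Sample 1: waits 37, runs 37→42
Sum = 0+7+19+29+37 = 92.

92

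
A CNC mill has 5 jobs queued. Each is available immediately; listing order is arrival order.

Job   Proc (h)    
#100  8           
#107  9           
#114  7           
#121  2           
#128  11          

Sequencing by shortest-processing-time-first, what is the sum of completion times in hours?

91

SPT (increasing processing time): #121 #114 #100 #107 #128.
#121: 0→2
#114: 2→9
#100: 9→17
#107: 17→26
#128: 26→37
Sum = 2+9+17+26+37 = 91.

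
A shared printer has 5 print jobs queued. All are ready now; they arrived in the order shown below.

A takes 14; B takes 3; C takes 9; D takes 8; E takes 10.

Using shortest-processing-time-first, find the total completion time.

SPT (increasing processing time): B D C E A.
B: 0→3
D: 3→11
C: 11→20
E: 20→30
A: 30→44
Sum = 3+11+20+30+44 = 108.

108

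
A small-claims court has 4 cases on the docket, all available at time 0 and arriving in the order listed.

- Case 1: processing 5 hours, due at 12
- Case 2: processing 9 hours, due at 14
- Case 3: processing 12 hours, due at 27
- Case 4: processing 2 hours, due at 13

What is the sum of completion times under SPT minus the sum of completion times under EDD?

-3

SPT (increasing processing time): Case 4 Case 1 Case 2 Case 3.
Case 4: 0→2
Case 1: 2→7
Case 2: 7→16
Case 3: 16→28
Sum = 2+7+16+28 = 53.
EDD (increasing due date): Case 1 Case 4 Case 2 Case 3.
Case 1: 0→5
Case 4: 5→7
Case 2: 7→16
Case 3: 16→28
Sum = 5+7+16+28 = 56.
Difference = 53 − 56 = -3.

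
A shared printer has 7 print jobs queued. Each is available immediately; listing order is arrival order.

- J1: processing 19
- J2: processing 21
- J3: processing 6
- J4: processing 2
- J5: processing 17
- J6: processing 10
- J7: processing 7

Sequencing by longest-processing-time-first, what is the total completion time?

LPT (decreasing processing time): J2 J1 J5 J6 J7 J3 J4.
J2: 0→21
J1: 21→40
J5: 40→57
J6: 57→67
J7: 67→74
J3: 74→80
J4: 80→82
Sum = 21+40+57+67+74+80+82 = 421.

421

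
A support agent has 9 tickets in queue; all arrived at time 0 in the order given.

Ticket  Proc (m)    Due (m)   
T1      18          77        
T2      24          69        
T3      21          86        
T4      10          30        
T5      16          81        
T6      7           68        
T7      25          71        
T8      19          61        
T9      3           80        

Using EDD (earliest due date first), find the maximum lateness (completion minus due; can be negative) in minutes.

EDD (increasing due date): T4 T8 T6 T2 T7 T1 T9 T5 T3.
T4: 0→10, due 30, lateness -20
T8: 10→29, due 61, lateness -32
T6: 29→36, due 68, lateness -32
T2: 36→60, due 69, lateness -9
T7: 60→85, due 71, lateness 14
T1: 85→103, due 77, lateness 26
T9: 103→106, due 80, lateness 26
T5: 106→122, due 81, lateness 41
T3: 122→143, due 86, lateness 57
Maximum = 57.

57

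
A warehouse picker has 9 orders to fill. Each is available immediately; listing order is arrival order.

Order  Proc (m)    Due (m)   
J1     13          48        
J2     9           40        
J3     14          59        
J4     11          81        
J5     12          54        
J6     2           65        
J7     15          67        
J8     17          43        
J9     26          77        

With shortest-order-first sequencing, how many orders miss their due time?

4

SPT (increasing processing time): J6 J2 J4 J5 J1 J3 J7 J8 J9.
J6: 0→2, due 65, tardiness 0
J2: 2→11, due 40, tardiness 0
J4: 11→22, due 81, tardiness 0
J5: 22→34, due 54, tardiness 0
J1: 34→47, due 48, tardiness 0
J3: 47→61, due 59, tardiness 2
J7: 61→76, due 67, tardiness 9
J8: 76→93, due 43, tardiness 50
J9: 93→119, due 77, tardiness 42
Late orders: 4.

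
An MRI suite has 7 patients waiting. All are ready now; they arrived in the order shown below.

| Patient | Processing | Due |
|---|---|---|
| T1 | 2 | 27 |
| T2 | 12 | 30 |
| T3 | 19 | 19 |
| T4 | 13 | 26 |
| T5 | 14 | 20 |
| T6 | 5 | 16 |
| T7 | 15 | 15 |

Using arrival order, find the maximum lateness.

65

FIFO (arrival order): T1 T2 T3 T4 T5 T6 T7.
T1: 0→2, due 27, lateness -25
T2: 2→14, due 30, lateness -16
T3: 14→33, due 19, lateness 14
T4: 33→46, due 26, lateness 20
T5: 46→60, due 20, lateness 40
T6: 60→65, due 16, lateness 49
T7: 65→80, due 15, lateness 65
Maximum = 65.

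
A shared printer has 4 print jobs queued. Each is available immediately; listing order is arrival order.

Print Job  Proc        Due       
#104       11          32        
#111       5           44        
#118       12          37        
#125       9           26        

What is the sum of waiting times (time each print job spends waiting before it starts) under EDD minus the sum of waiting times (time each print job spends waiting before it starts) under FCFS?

EDD (increasing due date): #125 #104 #118 #111.
#125: waits 0, runs 0→9
#104: waits 9, runs 9→20
#118: waits 20, runs 20→32
#111: waits 32, runs 32→37
Sum = 0+9+20+32 = 61.
FIFO (arrival order): #104 #111 #118 #125.
#104: waits 0, runs 0→11
#111: waits 11, runs 11→16
#118: waits 16, runs 16→28
#125: waits 28, runs 28→37
Sum = 0+11+16+28 = 55.
Difference = 61 − 55 = 6.

6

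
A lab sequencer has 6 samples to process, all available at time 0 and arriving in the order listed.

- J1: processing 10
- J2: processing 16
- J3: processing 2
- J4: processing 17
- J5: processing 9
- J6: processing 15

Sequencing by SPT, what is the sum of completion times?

SPT (increasing processing time): J3 J5 J1 J6 J2 J4.
J3: 0→2
J5: 2→11
J1: 11→21
J6: 21→36
J2: 36→52
J4: 52→69
Sum = 2+11+21+36+52+69 = 191.

191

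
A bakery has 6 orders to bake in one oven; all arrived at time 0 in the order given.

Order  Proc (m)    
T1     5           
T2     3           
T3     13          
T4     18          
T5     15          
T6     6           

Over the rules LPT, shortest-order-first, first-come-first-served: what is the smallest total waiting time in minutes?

LPT (decreasing processing time): T4 T5 T3 T6 T1 T2.
T4: waits 0, runs 0→18
T5: waits 18, runs 18→33
T3: waits 33, runs 33→46
T6: waits 46, runs 46→52
T1: waits 52, runs 52→57
T2: waits 57, runs 57→60
Sum = 0+18+33+46+52+57 = 206.
SPT (increasing processing time): T2 T1 T6 T3 T5 T4.
T2: waits 0, runs 0→3
T1: waits 3, runs 3→8
T6: waits 8, runs 8→14
T3: waits 14, runs 14→27
T5: waits 27, runs 27→42
T4: waits 42, runs 42→60
Sum = 0+3+8+14+27+42 = 94.
FIFO (arrival order): T1 T2 T3 T4 T5 T6.
T1: waits 0, runs 0→5
T2: waits 5, runs 5→8
T3: waits 8, runs 8→21
T4: waits 21, runs 21→39
T5: waits 39, runs 39→54
T6: waits 54, runs 54→60
Sum = 0+5+8+21+39+54 = 127.
LPT 206, SPT 94, FIFO 127 → minimum 94.

94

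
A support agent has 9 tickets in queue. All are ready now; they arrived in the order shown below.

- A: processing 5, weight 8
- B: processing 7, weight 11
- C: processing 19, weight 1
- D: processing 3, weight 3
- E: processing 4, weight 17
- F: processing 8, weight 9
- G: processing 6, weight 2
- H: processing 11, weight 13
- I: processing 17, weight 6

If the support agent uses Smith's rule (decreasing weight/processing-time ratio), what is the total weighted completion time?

WSPT (decreasing weight/processing-time ratio): E A B H F D I G C.
E: finishes 4, weight 17, w·C = 68
A: finishes 9, weight 8, w·C = 72
B: finishes 16, weight 11, w·C = 176
H: finishes 27, weight 13, w·C = 351
F: finishes 35, weight 9, w·C = 315
D: finishes 38, weight 3, w·C = 114
I: finishes 55, weight 6, w·C = 330
G: finishes 61, weight 2, w·C = 122
C: finishes 80, weight 1, w·C = 80
Sum = 68+72+176+351+315+114+330+122+80 = 1628.

1628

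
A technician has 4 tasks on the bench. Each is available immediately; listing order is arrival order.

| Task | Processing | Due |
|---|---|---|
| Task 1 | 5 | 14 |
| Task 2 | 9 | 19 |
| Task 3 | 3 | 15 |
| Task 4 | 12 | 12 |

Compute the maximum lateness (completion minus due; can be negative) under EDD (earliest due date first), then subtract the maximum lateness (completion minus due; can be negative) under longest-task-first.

EDD (increasing due date): Task 4 Task 1 Task 3 Task 2.
Task 4: 0→12, due 12, lateness 0
Task 1: 12→17, due 14, lateness 3
Task 3: 17→20, due 15, lateness 5
Task 2: 20→29, due 19, lateness 10
Maximum = 10.
LPT (decreasing processing time): Task 4 Task 2 Task 1 Task 3.
Task 4: 0→12, due 12, lateness 0
Task 2: 12→21, due 19, lateness 2
Task 1: 21→26, due 14, lateness 12
Task 3: 26→29, due 15, lateness 14
Maximum = 14.
Difference = 10 − 14 = -4.

-4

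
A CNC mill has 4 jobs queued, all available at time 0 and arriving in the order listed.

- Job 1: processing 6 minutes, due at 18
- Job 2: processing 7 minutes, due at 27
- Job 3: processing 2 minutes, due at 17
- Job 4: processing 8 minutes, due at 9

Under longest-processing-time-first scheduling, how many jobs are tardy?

LPT (decreasing processing time): Job 4 Job 2 Job 1 Job 3.
Job 4: 0→8, due 9, tardiness 0
Job 2: 8→15, due 27, tardiness 0
Job 1: 15→21, due 18, tardiness 3
Job 3: 21→23, due 17, tardiness 6
Late jobs: 2.

2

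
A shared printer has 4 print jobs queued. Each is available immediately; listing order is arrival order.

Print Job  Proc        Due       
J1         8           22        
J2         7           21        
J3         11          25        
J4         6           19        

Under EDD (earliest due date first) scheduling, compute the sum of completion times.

72

EDD (increasing due date): J4 J2 J1 J3.
J4: 0→6
J2: 6→13
J1: 13→21
J3: 21→32
Sum = 6+13+21+32 = 72.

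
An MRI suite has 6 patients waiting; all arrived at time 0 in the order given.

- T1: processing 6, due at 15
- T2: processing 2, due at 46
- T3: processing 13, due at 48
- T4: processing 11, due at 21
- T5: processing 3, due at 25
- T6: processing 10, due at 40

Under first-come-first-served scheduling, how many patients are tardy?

FIFO (arrival order): T1 T2 T3 T4 T5 T6.
T1: 0→6, due 15, tardiness 0
T2: 6→8, due 46, tardiness 0
T3: 8→21, due 48, tardiness 0
T4: 21→32, due 21, tardiness 11
T5: 32→35, due 25, tardiness 10
T6: 35→45, due 40, tardiness 5
Late patients: 3.

3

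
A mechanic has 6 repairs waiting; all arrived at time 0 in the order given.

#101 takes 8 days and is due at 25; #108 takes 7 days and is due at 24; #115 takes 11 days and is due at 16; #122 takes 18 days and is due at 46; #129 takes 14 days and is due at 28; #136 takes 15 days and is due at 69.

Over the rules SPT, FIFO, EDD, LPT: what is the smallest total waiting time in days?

143

SPT (increasing processing time): #108 #101 #115 #129 #136 #122.
#108: waits 0, runs 0→7
#101: waits 7, runs 7→15
#115: waits 15, runs 15→26
#129: waits 26, runs 26→40
#136: waits 40, runs 40→55
#122: waits 55, runs 55→73
Sum = 0+7+15+26+40+55 = 143.
FIFO (arrival order): #101 #108 #115 #122 #129 #136.
#101: waits 0, runs 0→8
#108: waits 8, runs 8→15
#115: waits 15, runs 15→26
#122: waits 26, runs 26→44
#129: waits 44, runs 44→58
#136: waits 58, runs 58→73
Sum = 0+8+15+26+44+58 = 151.
EDD (increasing due date): #115 #108 #101 #129 #122 #136.
#115: waits 0, runs 0→11
#108: waits 11, runs 11→18
#101: waits 18, runs 18→26
#129: waits 26, runs 26→40
#122: waits 40, runs 40→58
#136: waits 58, runs 58→73
Sum = 0+11+18+26+40+58 = 153.
LPT (decreasing processing time): #122 #136 #129 #115 #101 #108.
#122: waits 0, runs 0→18
#136: waits 18, runs 18→33
#129: waits 33, runs 33→47
#115: waits 47, runs 47→58
#101: waits 58, runs 58→66
#108: waits 66, runs 66→73
Sum = 0+18+33+47+58+66 = 222.
SPT 143, FIFO 151, EDD 153, LPT 222 → minimum 143.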